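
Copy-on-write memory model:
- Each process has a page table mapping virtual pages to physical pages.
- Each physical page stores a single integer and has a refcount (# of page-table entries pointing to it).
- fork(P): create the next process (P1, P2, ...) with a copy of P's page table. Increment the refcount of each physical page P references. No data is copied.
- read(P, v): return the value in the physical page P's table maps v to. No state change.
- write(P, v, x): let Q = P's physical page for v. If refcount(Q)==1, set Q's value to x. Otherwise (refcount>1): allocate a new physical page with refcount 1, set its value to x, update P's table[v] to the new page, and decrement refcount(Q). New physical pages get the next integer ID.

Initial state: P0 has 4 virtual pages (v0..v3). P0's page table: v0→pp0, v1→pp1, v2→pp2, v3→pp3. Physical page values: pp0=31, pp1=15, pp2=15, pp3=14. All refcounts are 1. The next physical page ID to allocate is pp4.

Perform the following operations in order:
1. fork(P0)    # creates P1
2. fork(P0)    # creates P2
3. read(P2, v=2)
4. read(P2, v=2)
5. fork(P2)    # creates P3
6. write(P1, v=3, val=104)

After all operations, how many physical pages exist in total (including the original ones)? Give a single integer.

Answer: 5

Derivation:
Op 1: fork(P0) -> P1. 4 ppages; refcounts: pp0:2 pp1:2 pp2:2 pp3:2
Op 2: fork(P0) -> P2. 4 ppages; refcounts: pp0:3 pp1:3 pp2:3 pp3:3
Op 3: read(P2, v2) -> 15. No state change.
Op 4: read(P2, v2) -> 15. No state change.
Op 5: fork(P2) -> P3. 4 ppages; refcounts: pp0:4 pp1:4 pp2:4 pp3:4
Op 6: write(P1, v3, 104). refcount(pp3)=4>1 -> COPY to pp4. 5 ppages; refcounts: pp0:4 pp1:4 pp2:4 pp3:3 pp4:1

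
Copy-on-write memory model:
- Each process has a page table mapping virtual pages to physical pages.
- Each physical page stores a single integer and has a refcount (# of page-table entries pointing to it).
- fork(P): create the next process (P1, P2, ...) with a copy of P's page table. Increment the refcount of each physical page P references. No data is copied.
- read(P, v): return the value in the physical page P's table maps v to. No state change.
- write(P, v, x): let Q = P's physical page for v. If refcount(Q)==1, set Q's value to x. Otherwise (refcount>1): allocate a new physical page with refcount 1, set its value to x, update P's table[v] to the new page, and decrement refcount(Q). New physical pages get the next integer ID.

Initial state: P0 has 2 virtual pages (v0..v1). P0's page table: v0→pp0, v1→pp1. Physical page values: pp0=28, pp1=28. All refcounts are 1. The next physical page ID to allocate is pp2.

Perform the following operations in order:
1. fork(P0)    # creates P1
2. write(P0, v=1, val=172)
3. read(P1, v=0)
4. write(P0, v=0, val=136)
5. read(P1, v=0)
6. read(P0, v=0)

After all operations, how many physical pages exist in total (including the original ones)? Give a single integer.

Answer: 4

Derivation:
Op 1: fork(P0) -> P1. 2 ppages; refcounts: pp0:2 pp1:2
Op 2: write(P0, v1, 172). refcount(pp1)=2>1 -> COPY to pp2. 3 ppages; refcounts: pp0:2 pp1:1 pp2:1
Op 3: read(P1, v0) -> 28. No state change.
Op 4: write(P0, v0, 136). refcount(pp0)=2>1 -> COPY to pp3. 4 ppages; refcounts: pp0:1 pp1:1 pp2:1 pp3:1
Op 5: read(P1, v0) -> 28. No state change.
Op 6: read(P0, v0) -> 136. No state change.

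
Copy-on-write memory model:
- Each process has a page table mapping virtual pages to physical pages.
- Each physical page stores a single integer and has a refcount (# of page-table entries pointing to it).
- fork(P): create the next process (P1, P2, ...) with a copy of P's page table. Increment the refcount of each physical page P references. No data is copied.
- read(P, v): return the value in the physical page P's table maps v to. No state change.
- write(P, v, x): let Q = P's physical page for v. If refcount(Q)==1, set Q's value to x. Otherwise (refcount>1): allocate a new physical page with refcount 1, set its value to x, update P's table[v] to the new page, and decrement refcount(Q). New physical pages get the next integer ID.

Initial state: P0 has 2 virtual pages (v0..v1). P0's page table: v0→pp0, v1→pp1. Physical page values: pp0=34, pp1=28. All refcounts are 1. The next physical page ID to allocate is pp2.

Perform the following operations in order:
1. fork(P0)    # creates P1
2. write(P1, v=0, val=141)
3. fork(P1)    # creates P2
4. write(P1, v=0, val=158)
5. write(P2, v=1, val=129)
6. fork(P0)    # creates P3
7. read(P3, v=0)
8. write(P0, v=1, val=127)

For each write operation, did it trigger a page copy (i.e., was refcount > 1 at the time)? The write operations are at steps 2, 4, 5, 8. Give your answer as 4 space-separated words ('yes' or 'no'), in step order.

Op 1: fork(P0) -> P1. 2 ppages; refcounts: pp0:2 pp1:2
Op 2: write(P1, v0, 141). refcount(pp0)=2>1 -> COPY to pp2. 3 ppages; refcounts: pp0:1 pp1:2 pp2:1
Op 3: fork(P1) -> P2. 3 ppages; refcounts: pp0:1 pp1:3 pp2:2
Op 4: write(P1, v0, 158). refcount(pp2)=2>1 -> COPY to pp3. 4 ppages; refcounts: pp0:1 pp1:3 pp2:1 pp3:1
Op 5: write(P2, v1, 129). refcount(pp1)=3>1 -> COPY to pp4. 5 ppages; refcounts: pp0:1 pp1:2 pp2:1 pp3:1 pp4:1
Op 6: fork(P0) -> P3. 5 ppages; refcounts: pp0:2 pp1:3 pp2:1 pp3:1 pp4:1
Op 7: read(P3, v0) -> 34. No state change.
Op 8: write(P0, v1, 127). refcount(pp1)=3>1 -> COPY to pp5. 6 ppages; refcounts: pp0:2 pp1:2 pp2:1 pp3:1 pp4:1 pp5:1

yes yes yes yes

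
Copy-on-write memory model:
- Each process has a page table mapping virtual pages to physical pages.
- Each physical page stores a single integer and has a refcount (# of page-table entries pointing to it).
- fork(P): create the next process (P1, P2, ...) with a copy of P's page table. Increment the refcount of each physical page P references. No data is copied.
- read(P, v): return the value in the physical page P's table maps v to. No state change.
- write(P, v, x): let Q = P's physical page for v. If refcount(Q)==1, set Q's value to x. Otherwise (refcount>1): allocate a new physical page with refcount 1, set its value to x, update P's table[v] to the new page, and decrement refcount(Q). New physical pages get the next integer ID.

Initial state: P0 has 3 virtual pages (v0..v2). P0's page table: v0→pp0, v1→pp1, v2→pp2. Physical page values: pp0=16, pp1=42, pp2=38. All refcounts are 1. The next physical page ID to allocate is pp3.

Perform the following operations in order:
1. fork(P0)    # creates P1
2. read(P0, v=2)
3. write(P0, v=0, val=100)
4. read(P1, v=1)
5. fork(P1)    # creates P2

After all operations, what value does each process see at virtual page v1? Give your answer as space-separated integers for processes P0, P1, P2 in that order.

Answer: 42 42 42

Derivation:
Op 1: fork(P0) -> P1. 3 ppages; refcounts: pp0:2 pp1:2 pp2:2
Op 2: read(P0, v2) -> 38. No state change.
Op 3: write(P0, v0, 100). refcount(pp0)=2>1 -> COPY to pp3. 4 ppages; refcounts: pp0:1 pp1:2 pp2:2 pp3:1
Op 4: read(P1, v1) -> 42. No state change.
Op 5: fork(P1) -> P2. 4 ppages; refcounts: pp0:2 pp1:3 pp2:3 pp3:1
P0: v1 -> pp1 = 42
P1: v1 -> pp1 = 42
P2: v1 -> pp1 = 42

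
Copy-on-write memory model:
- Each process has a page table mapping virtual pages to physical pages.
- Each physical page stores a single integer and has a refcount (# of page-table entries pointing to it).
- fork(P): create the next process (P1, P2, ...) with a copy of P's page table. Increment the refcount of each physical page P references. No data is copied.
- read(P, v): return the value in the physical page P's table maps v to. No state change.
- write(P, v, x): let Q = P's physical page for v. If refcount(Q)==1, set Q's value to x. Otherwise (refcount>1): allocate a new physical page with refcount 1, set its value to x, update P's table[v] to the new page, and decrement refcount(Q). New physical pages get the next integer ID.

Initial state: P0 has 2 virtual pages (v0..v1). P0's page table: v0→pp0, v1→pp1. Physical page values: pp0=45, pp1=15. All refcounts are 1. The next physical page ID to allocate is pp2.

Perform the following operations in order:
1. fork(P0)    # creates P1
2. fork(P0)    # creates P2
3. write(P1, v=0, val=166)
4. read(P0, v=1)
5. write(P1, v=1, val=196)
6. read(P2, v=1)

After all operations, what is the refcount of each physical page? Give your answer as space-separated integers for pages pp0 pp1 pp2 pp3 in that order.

Answer: 2 2 1 1

Derivation:
Op 1: fork(P0) -> P1. 2 ppages; refcounts: pp0:2 pp1:2
Op 2: fork(P0) -> P2. 2 ppages; refcounts: pp0:3 pp1:3
Op 3: write(P1, v0, 166). refcount(pp0)=3>1 -> COPY to pp2. 3 ppages; refcounts: pp0:2 pp1:3 pp2:1
Op 4: read(P0, v1) -> 15. No state change.
Op 5: write(P1, v1, 196). refcount(pp1)=3>1 -> COPY to pp3. 4 ppages; refcounts: pp0:2 pp1:2 pp2:1 pp3:1
Op 6: read(P2, v1) -> 15. No state change.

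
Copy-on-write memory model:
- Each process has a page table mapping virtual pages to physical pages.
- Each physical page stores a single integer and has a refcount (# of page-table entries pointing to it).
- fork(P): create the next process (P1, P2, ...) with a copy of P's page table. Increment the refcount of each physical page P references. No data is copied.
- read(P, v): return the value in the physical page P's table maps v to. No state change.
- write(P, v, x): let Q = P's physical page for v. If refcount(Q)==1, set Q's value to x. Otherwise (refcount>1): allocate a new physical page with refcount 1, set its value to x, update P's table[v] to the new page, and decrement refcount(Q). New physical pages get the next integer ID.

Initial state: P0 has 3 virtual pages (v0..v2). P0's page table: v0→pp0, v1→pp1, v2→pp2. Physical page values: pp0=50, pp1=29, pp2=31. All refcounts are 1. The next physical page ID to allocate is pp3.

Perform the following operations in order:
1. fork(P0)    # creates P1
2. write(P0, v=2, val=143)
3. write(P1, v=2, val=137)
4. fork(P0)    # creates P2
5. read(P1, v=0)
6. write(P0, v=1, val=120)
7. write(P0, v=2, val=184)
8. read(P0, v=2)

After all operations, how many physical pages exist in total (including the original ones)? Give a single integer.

Answer: 6

Derivation:
Op 1: fork(P0) -> P1. 3 ppages; refcounts: pp0:2 pp1:2 pp2:2
Op 2: write(P0, v2, 143). refcount(pp2)=2>1 -> COPY to pp3. 4 ppages; refcounts: pp0:2 pp1:2 pp2:1 pp3:1
Op 3: write(P1, v2, 137). refcount(pp2)=1 -> write in place. 4 ppages; refcounts: pp0:2 pp1:2 pp2:1 pp3:1
Op 4: fork(P0) -> P2. 4 ppages; refcounts: pp0:3 pp1:3 pp2:1 pp3:2
Op 5: read(P1, v0) -> 50. No state change.
Op 6: write(P0, v1, 120). refcount(pp1)=3>1 -> COPY to pp4. 5 ppages; refcounts: pp0:3 pp1:2 pp2:1 pp3:2 pp4:1
Op 7: write(P0, v2, 184). refcount(pp3)=2>1 -> COPY to pp5. 6 ppages; refcounts: pp0:3 pp1:2 pp2:1 pp3:1 pp4:1 pp5:1
Op 8: read(P0, v2) -> 184. No state change.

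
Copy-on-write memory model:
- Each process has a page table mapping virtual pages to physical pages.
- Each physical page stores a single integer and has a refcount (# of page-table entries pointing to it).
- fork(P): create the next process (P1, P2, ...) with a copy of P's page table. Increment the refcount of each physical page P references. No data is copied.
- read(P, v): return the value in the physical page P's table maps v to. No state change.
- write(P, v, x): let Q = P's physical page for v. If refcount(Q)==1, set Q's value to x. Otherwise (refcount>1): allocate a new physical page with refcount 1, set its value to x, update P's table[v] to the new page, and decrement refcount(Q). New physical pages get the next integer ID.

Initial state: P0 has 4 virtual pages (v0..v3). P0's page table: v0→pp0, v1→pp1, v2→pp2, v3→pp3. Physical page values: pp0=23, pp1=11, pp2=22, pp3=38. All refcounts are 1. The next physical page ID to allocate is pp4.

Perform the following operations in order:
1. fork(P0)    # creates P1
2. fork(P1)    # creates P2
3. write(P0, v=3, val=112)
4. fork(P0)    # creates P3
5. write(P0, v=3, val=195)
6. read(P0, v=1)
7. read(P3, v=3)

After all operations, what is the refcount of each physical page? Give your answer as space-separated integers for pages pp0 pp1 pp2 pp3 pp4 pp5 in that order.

Answer: 4 4 4 2 1 1

Derivation:
Op 1: fork(P0) -> P1. 4 ppages; refcounts: pp0:2 pp1:2 pp2:2 pp3:2
Op 2: fork(P1) -> P2. 4 ppages; refcounts: pp0:3 pp1:3 pp2:3 pp3:3
Op 3: write(P0, v3, 112). refcount(pp3)=3>1 -> COPY to pp4. 5 ppages; refcounts: pp0:3 pp1:3 pp2:3 pp3:2 pp4:1
Op 4: fork(P0) -> P3. 5 ppages; refcounts: pp0:4 pp1:4 pp2:4 pp3:2 pp4:2
Op 5: write(P0, v3, 195). refcount(pp4)=2>1 -> COPY to pp5. 6 ppages; refcounts: pp0:4 pp1:4 pp2:4 pp3:2 pp4:1 pp5:1
Op 6: read(P0, v1) -> 11. No state change.
Op 7: read(P3, v3) -> 112. No state change.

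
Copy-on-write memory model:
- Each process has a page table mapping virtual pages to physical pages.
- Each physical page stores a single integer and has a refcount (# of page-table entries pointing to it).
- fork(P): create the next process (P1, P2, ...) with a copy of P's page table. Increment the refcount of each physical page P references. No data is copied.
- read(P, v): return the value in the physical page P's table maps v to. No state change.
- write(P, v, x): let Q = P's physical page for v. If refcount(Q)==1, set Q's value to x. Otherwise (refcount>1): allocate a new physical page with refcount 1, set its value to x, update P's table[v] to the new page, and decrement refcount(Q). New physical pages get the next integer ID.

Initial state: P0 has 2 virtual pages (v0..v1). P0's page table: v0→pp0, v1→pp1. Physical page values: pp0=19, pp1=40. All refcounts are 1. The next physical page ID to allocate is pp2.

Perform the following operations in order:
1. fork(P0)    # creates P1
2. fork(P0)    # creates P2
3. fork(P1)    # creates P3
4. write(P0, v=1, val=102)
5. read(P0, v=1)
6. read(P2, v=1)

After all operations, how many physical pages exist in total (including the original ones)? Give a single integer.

Answer: 3

Derivation:
Op 1: fork(P0) -> P1. 2 ppages; refcounts: pp0:2 pp1:2
Op 2: fork(P0) -> P2. 2 ppages; refcounts: pp0:3 pp1:3
Op 3: fork(P1) -> P3. 2 ppages; refcounts: pp0:4 pp1:4
Op 4: write(P0, v1, 102). refcount(pp1)=4>1 -> COPY to pp2. 3 ppages; refcounts: pp0:4 pp1:3 pp2:1
Op 5: read(P0, v1) -> 102. No state change.
Op 6: read(P2, v1) -> 40. No state change.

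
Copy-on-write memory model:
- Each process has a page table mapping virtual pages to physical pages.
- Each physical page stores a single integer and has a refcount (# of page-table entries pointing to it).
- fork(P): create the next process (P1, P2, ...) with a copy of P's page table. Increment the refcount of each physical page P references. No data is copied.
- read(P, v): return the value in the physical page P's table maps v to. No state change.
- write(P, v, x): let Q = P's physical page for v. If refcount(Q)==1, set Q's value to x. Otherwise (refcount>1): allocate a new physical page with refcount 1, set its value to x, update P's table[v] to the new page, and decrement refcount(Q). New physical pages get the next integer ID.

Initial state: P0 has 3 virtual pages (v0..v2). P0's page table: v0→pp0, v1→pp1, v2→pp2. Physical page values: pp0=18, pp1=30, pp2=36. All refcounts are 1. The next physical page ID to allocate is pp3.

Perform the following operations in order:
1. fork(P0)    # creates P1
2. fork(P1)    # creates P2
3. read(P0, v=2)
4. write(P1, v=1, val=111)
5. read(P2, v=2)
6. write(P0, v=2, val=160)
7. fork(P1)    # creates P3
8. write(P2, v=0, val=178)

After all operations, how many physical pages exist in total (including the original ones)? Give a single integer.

Answer: 6

Derivation:
Op 1: fork(P0) -> P1. 3 ppages; refcounts: pp0:2 pp1:2 pp2:2
Op 2: fork(P1) -> P2. 3 ppages; refcounts: pp0:3 pp1:3 pp2:3
Op 3: read(P0, v2) -> 36. No state change.
Op 4: write(P1, v1, 111). refcount(pp1)=3>1 -> COPY to pp3. 4 ppages; refcounts: pp0:3 pp1:2 pp2:3 pp3:1
Op 5: read(P2, v2) -> 36. No state change.
Op 6: write(P0, v2, 160). refcount(pp2)=3>1 -> COPY to pp4. 5 ppages; refcounts: pp0:3 pp1:2 pp2:2 pp3:1 pp4:1
Op 7: fork(P1) -> P3. 5 ppages; refcounts: pp0:4 pp1:2 pp2:3 pp3:2 pp4:1
Op 8: write(P2, v0, 178). refcount(pp0)=4>1 -> COPY to pp5. 6 ppages; refcounts: pp0:3 pp1:2 pp2:3 pp3:2 pp4:1 pp5:1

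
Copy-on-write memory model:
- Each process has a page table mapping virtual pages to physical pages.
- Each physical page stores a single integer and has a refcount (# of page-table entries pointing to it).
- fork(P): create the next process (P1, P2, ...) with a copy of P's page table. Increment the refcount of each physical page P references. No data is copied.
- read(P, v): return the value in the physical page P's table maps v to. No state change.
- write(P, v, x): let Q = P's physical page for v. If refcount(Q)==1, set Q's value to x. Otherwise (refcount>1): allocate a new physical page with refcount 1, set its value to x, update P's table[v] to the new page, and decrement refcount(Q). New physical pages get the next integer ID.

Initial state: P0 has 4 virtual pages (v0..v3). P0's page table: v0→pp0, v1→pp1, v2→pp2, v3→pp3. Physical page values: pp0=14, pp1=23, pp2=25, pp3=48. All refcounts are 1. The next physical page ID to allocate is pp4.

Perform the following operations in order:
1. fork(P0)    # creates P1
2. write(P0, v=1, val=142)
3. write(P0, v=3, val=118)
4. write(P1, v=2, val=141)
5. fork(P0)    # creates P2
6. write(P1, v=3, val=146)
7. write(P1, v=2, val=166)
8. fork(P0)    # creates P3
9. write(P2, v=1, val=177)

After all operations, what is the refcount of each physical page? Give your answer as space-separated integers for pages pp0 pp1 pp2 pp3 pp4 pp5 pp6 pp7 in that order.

Op 1: fork(P0) -> P1. 4 ppages; refcounts: pp0:2 pp1:2 pp2:2 pp3:2
Op 2: write(P0, v1, 142). refcount(pp1)=2>1 -> COPY to pp4. 5 ppages; refcounts: pp0:2 pp1:1 pp2:2 pp3:2 pp4:1
Op 3: write(P0, v3, 118). refcount(pp3)=2>1 -> COPY to pp5. 6 ppages; refcounts: pp0:2 pp1:1 pp2:2 pp3:1 pp4:1 pp5:1
Op 4: write(P1, v2, 141). refcount(pp2)=2>1 -> COPY to pp6. 7 ppages; refcounts: pp0:2 pp1:1 pp2:1 pp3:1 pp4:1 pp5:1 pp6:1
Op 5: fork(P0) -> P2. 7 ppages; refcounts: pp0:3 pp1:1 pp2:2 pp3:1 pp4:2 pp5:2 pp6:1
Op 6: write(P1, v3, 146). refcount(pp3)=1 -> write in place. 7 ppages; refcounts: pp0:3 pp1:1 pp2:2 pp3:1 pp4:2 pp5:2 pp6:1
Op 7: write(P1, v2, 166). refcount(pp6)=1 -> write in place. 7 ppages; refcounts: pp0:3 pp1:1 pp2:2 pp3:1 pp4:2 pp5:2 pp6:1
Op 8: fork(P0) -> P3. 7 ppages; refcounts: pp0:4 pp1:1 pp2:3 pp3:1 pp4:3 pp5:3 pp6:1
Op 9: write(P2, v1, 177). refcount(pp4)=3>1 -> COPY to pp7. 8 ppages; refcounts: pp0:4 pp1:1 pp2:3 pp3:1 pp4:2 pp5:3 pp6:1 pp7:1

Answer: 4 1 3 1 2 3 1 1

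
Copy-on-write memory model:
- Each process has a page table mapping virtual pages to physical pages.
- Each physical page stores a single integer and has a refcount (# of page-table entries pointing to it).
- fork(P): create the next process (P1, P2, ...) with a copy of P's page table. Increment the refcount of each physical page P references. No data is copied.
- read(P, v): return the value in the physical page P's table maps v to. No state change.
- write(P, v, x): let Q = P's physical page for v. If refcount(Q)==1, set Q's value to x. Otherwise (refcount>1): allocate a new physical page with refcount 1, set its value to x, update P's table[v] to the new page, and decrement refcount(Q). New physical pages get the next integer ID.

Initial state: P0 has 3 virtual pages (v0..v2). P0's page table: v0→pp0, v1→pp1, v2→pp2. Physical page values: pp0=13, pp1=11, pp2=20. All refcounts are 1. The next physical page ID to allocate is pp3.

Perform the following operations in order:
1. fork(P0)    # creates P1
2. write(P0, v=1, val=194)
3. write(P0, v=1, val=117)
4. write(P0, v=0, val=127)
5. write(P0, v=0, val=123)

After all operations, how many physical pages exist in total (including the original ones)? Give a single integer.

Answer: 5

Derivation:
Op 1: fork(P0) -> P1. 3 ppages; refcounts: pp0:2 pp1:2 pp2:2
Op 2: write(P0, v1, 194). refcount(pp1)=2>1 -> COPY to pp3. 4 ppages; refcounts: pp0:2 pp1:1 pp2:2 pp3:1
Op 3: write(P0, v1, 117). refcount(pp3)=1 -> write in place. 4 ppages; refcounts: pp0:2 pp1:1 pp2:2 pp3:1
Op 4: write(P0, v0, 127). refcount(pp0)=2>1 -> COPY to pp4. 5 ppages; refcounts: pp0:1 pp1:1 pp2:2 pp3:1 pp4:1
Op 5: write(P0, v0, 123). refcount(pp4)=1 -> write in place. 5 ppages; refcounts: pp0:1 pp1:1 pp2:2 pp3:1 pp4:1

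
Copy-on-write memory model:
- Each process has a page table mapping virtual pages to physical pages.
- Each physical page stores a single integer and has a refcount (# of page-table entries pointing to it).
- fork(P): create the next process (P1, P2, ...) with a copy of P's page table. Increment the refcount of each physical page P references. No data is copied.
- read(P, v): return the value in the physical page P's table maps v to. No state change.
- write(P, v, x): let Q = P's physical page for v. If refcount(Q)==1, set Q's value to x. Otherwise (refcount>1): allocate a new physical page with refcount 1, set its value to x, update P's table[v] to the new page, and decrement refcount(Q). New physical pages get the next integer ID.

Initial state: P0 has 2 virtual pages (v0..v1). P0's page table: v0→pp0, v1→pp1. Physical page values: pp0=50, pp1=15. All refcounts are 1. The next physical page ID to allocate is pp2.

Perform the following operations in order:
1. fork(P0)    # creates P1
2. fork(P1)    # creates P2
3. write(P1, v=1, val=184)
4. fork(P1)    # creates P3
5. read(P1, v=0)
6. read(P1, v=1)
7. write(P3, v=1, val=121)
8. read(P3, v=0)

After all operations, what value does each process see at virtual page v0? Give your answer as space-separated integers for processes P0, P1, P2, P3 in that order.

Op 1: fork(P0) -> P1. 2 ppages; refcounts: pp0:2 pp1:2
Op 2: fork(P1) -> P2. 2 ppages; refcounts: pp0:3 pp1:3
Op 3: write(P1, v1, 184). refcount(pp1)=3>1 -> COPY to pp2. 3 ppages; refcounts: pp0:3 pp1:2 pp2:1
Op 4: fork(P1) -> P3. 3 ppages; refcounts: pp0:4 pp1:2 pp2:2
Op 5: read(P1, v0) -> 50. No state change.
Op 6: read(P1, v1) -> 184. No state change.
Op 7: write(P3, v1, 121). refcount(pp2)=2>1 -> COPY to pp3. 4 ppages; refcounts: pp0:4 pp1:2 pp2:1 pp3:1
Op 8: read(P3, v0) -> 50. No state change.
P0: v0 -> pp0 = 50
P1: v0 -> pp0 = 50
P2: v0 -> pp0 = 50
P3: v0 -> pp0 = 50

Answer: 50 50 50 50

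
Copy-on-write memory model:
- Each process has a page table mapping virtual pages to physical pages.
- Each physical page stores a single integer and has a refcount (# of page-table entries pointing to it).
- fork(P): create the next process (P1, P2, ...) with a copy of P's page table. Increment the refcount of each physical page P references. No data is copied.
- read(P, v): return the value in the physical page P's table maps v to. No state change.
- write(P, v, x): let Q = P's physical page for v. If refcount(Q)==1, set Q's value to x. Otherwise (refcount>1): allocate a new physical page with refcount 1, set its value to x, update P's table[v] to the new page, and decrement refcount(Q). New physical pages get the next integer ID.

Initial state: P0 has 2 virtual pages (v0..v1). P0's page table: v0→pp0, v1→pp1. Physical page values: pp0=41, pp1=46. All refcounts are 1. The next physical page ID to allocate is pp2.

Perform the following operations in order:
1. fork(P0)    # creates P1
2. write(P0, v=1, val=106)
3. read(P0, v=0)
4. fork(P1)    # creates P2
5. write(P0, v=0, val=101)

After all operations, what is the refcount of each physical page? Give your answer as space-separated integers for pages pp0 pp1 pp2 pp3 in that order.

Answer: 2 2 1 1

Derivation:
Op 1: fork(P0) -> P1. 2 ppages; refcounts: pp0:2 pp1:2
Op 2: write(P0, v1, 106). refcount(pp1)=2>1 -> COPY to pp2. 3 ppages; refcounts: pp0:2 pp1:1 pp2:1
Op 3: read(P0, v0) -> 41. No state change.
Op 4: fork(P1) -> P2. 3 ppages; refcounts: pp0:3 pp1:2 pp2:1
Op 5: write(P0, v0, 101). refcount(pp0)=3>1 -> COPY to pp3. 4 ppages; refcounts: pp0:2 pp1:2 pp2:1 pp3:1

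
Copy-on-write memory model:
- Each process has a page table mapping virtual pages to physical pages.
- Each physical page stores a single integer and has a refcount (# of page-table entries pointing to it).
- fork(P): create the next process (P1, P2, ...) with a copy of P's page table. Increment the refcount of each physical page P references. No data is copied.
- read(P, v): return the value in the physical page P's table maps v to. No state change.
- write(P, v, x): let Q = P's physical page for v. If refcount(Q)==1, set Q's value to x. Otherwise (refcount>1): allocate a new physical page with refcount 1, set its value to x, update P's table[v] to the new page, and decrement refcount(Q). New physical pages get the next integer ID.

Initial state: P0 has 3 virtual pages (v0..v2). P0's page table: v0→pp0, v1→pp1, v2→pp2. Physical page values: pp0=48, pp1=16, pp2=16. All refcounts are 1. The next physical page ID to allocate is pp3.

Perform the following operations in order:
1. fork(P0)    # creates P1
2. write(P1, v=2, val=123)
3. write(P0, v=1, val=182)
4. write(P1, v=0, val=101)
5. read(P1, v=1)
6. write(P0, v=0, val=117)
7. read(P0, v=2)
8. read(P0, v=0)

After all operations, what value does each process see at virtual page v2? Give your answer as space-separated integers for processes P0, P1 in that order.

Answer: 16 123

Derivation:
Op 1: fork(P0) -> P1. 3 ppages; refcounts: pp0:2 pp1:2 pp2:2
Op 2: write(P1, v2, 123). refcount(pp2)=2>1 -> COPY to pp3. 4 ppages; refcounts: pp0:2 pp1:2 pp2:1 pp3:1
Op 3: write(P0, v1, 182). refcount(pp1)=2>1 -> COPY to pp4. 5 ppages; refcounts: pp0:2 pp1:1 pp2:1 pp3:1 pp4:1
Op 4: write(P1, v0, 101). refcount(pp0)=2>1 -> COPY to pp5. 6 ppages; refcounts: pp0:1 pp1:1 pp2:1 pp3:1 pp4:1 pp5:1
Op 5: read(P1, v1) -> 16. No state change.
Op 6: write(P0, v0, 117). refcount(pp0)=1 -> write in place. 6 ppages; refcounts: pp0:1 pp1:1 pp2:1 pp3:1 pp4:1 pp5:1
Op 7: read(P0, v2) -> 16. No state change.
Op 8: read(P0, v0) -> 117. No state change.
P0: v2 -> pp2 = 16
P1: v2 -> pp3 = 123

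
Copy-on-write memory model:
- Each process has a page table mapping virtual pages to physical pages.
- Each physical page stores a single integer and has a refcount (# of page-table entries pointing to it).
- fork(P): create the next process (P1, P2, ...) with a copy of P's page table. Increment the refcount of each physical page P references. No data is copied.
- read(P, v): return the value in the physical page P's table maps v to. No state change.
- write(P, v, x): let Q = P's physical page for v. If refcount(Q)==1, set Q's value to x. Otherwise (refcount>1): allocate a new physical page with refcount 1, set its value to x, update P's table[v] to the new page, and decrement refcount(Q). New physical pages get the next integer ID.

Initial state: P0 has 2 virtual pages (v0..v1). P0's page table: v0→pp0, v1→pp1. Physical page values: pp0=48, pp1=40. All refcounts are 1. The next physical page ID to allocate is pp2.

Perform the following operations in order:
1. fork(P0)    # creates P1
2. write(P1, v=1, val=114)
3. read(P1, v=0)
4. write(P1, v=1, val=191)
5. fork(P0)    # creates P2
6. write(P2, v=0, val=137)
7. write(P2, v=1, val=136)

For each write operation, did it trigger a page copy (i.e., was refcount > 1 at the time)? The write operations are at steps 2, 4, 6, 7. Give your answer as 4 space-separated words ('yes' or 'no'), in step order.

Op 1: fork(P0) -> P1. 2 ppages; refcounts: pp0:2 pp1:2
Op 2: write(P1, v1, 114). refcount(pp1)=2>1 -> COPY to pp2. 3 ppages; refcounts: pp0:2 pp1:1 pp2:1
Op 3: read(P1, v0) -> 48. No state change.
Op 4: write(P1, v1, 191). refcount(pp2)=1 -> write in place. 3 ppages; refcounts: pp0:2 pp1:1 pp2:1
Op 5: fork(P0) -> P2. 3 ppages; refcounts: pp0:3 pp1:2 pp2:1
Op 6: write(P2, v0, 137). refcount(pp0)=3>1 -> COPY to pp3. 4 ppages; refcounts: pp0:2 pp1:2 pp2:1 pp3:1
Op 7: write(P2, v1, 136). refcount(pp1)=2>1 -> COPY to pp4. 5 ppages; refcounts: pp0:2 pp1:1 pp2:1 pp3:1 pp4:1

yes no yes yes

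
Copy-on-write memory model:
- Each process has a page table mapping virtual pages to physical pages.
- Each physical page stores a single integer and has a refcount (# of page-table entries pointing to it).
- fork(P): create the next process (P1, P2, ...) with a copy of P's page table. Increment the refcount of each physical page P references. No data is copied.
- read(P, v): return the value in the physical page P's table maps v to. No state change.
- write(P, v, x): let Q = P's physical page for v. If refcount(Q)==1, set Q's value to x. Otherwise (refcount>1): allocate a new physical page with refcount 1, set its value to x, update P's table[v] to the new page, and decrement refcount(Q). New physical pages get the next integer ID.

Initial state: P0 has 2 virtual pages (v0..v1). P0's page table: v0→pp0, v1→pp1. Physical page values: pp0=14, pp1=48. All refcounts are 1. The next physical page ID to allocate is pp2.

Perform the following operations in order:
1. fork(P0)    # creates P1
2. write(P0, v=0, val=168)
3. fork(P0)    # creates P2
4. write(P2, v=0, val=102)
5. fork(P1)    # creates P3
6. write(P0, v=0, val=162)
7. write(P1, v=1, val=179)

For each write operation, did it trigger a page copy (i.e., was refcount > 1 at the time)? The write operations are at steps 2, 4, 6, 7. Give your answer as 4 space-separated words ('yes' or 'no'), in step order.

Op 1: fork(P0) -> P1. 2 ppages; refcounts: pp0:2 pp1:2
Op 2: write(P0, v0, 168). refcount(pp0)=2>1 -> COPY to pp2. 3 ppages; refcounts: pp0:1 pp1:2 pp2:1
Op 3: fork(P0) -> P2. 3 ppages; refcounts: pp0:1 pp1:3 pp2:2
Op 4: write(P2, v0, 102). refcount(pp2)=2>1 -> COPY to pp3. 4 ppages; refcounts: pp0:1 pp1:3 pp2:1 pp3:1
Op 5: fork(P1) -> P3. 4 ppages; refcounts: pp0:2 pp1:4 pp2:1 pp3:1
Op 6: write(P0, v0, 162). refcount(pp2)=1 -> write in place. 4 ppages; refcounts: pp0:2 pp1:4 pp2:1 pp3:1
Op 7: write(P1, v1, 179). refcount(pp1)=4>1 -> COPY to pp4. 5 ppages; refcounts: pp0:2 pp1:3 pp2:1 pp3:1 pp4:1

yes yes no yes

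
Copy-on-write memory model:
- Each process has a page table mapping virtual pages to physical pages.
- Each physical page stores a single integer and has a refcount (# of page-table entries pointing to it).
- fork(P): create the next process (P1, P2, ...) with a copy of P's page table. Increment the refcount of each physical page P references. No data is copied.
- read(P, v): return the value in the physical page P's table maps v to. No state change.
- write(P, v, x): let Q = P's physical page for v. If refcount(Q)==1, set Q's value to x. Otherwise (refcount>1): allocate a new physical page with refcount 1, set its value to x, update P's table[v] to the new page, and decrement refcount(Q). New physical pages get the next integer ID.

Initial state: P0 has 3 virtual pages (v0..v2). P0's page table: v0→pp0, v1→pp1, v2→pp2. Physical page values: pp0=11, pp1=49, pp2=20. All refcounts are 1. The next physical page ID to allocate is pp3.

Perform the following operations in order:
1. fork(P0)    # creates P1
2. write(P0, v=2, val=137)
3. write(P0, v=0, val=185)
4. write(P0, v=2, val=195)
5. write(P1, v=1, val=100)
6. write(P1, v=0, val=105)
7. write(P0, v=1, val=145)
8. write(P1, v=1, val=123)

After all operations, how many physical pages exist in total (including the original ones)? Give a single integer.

Op 1: fork(P0) -> P1. 3 ppages; refcounts: pp0:2 pp1:2 pp2:2
Op 2: write(P0, v2, 137). refcount(pp2)=2>1 -> COPY to pp3. 4 ppages; refcounts: pp0:2 pp1:2 pp2:1 pp3:1
Op 3: write(P0, v0, 185). refcount(pp0)=2>1 -> COPY to pp4. 5 ppages; refcounts: pp0:1 pp1:2 pp2:1 pp3:1 pp4:1
Op 4: write(P0, v2, 195). refcount(pp3)=1 -> write in place. 5 ppages; refcounts: pp0:1 pp1:2 pp2:1 pp3:1 pp4:1
Op 5: write(P1, v1, 100). refcount(pp1)=2>1 -> COPY to pp5. 6 ppages; refcounts: pp0:1 pp1:1 pp2:1 pp3:1 pp4:1 pp5:1
Op 6: write(P1, v0, 105). refcount(pp0)=1 -> write in place. 6 ppages; refcounts: pp0:1 pp1:1 pp2:1 pp3:1 pp4:1 pp5:1
Op 7: write(P0, v1, 145). refcount(pp1)=1 -> write in place. 6 ppages; refcounts: pp0:1 pp1:1 pp2:1 pp3:1 pp4:1 pp5:1
Op 8: write(P1, v1, 123). refcount(pp5)=1 -> write in place. 6 ppages; refcounts: pp0:1 pp1:1 pp2:1 pp3:1 pp4:1 pp5:1

Answer: 6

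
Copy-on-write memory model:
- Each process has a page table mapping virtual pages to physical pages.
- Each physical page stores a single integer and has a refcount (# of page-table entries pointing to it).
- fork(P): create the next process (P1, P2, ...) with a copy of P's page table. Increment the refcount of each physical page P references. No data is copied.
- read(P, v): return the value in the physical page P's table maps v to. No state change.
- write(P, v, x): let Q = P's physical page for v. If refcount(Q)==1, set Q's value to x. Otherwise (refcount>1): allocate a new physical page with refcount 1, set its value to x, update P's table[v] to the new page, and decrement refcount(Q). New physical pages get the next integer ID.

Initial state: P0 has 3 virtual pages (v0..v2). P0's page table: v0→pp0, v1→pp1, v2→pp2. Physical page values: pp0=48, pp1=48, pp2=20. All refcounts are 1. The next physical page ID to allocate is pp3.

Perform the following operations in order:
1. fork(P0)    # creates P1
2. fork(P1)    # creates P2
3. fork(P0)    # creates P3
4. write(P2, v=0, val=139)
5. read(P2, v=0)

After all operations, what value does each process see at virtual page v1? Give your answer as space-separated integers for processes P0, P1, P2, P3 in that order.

Op 1: fork(P0) -> P1. 3 ppages; refcounts: pp0:2 pp1:2 pp2:2
Op 2: fork(P1) -> P2. 3 ppages; refcounts: pp0:3 pp1:3 pp2:3
Op 3: fork(P0) -> P3. 3 ppages; refcounts: pp0:4 pp1:4 pp2:4
Op 4: write(P2, v0, 139). refcount(pp0)=4>1 -> COPY to pp3. 4 ppages; refcounts: pp0:3 pp1:4 pp2:4 pp3:1
Op 5: read(P2, v0) -> 139. No state change.
P0: v1 -> pp1 = 48
P1: v1 -> pp1 = 48
P2: v1 -> pp1 = 48
P3: v1 -> pp1 = 48

Answer: 48 48 48 48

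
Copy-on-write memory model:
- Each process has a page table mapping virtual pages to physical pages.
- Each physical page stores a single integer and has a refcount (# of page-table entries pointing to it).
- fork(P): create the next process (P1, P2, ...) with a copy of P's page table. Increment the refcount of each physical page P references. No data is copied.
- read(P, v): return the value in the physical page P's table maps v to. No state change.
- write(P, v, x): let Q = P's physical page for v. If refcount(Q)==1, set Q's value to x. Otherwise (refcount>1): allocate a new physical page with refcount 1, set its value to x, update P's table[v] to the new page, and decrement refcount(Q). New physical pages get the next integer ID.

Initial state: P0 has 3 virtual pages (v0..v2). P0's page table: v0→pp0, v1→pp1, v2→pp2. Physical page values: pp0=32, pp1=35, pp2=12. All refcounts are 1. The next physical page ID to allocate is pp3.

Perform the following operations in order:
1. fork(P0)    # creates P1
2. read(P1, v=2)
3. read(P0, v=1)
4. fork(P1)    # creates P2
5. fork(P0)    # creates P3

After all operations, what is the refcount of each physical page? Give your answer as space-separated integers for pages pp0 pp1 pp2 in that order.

Op 1: fork(P0) -> P1. 3 ppages; refcounts: pp0:2 pp1:2 pp2:2
Op 2: read(P1, v2) -> 12. No state change.
Op 3: read(P0, v1) -> 35. No state change.
Op 4: fork(P1) -> P2. 3 ppages; refcounts: pp0:3 pp1:3 pp2:3
Op 5: fork(P0) -> P3. 3 ppages; refcounts: pp0:4 pp1:4 pp2:4

Answer: 4 4 4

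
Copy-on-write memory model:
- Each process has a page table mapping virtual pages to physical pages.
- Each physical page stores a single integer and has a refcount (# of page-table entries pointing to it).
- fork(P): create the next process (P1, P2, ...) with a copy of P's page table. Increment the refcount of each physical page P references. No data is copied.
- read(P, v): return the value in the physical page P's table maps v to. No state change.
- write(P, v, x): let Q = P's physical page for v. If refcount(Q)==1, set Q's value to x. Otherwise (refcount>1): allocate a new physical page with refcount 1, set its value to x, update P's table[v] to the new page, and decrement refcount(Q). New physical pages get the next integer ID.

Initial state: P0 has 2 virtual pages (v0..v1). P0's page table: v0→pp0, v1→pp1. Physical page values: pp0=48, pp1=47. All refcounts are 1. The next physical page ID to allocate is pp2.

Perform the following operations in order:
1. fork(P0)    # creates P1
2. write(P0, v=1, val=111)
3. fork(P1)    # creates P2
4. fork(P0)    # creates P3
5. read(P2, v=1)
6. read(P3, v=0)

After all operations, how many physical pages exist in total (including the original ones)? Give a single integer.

Answer: 3

Derivation:
Op 1: fork(P0) -> P1. 2 ppages; refcounts: pp0:2 pp1:2
Op 2: write(P0, v1, 111). refcount(pp1)=2>1 -> COPY to pp2. 3 ppages; refcounts: pp0:2 pp1:1 pp2:1
Op 3: fork(P1) -> P2. 3 ppages; refcounts: pp0:3 pp1:2 pp2:1
Op 4: fork(P0) -> P3. 3 ppages; refcounts: pp0:4 pp1:2 pp2:2
Op 5: read(P2, v1) -> 47. No state change.
Op 6: read(P3, v0) -> 48. No state change.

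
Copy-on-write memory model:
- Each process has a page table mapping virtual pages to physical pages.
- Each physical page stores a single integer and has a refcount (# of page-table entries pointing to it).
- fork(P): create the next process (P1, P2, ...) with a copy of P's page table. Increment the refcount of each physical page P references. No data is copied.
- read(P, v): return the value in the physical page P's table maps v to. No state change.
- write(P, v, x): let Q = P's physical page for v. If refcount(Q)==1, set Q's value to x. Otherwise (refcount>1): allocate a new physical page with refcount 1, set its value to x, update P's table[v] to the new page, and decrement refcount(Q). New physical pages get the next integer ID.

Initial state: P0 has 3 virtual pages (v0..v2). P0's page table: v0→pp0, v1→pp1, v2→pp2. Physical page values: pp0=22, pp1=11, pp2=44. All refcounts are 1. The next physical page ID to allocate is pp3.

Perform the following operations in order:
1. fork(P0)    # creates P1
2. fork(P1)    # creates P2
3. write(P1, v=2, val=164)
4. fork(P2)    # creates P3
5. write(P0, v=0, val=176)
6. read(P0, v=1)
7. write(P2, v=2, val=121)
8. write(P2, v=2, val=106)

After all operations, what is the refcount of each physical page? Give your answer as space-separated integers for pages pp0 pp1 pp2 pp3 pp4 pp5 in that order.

Answer: 3 4 2 1 1 1

Derivation:
Op 1: fork(P0) -> P1. 3 ppages; refcounts: pp0:2 pp1:2 pp2:2
Op 2: fork(P1) -> P2. 3 ppages; refcounts: pp0:3 pp1:3 pp2:3
Op 3: write(P1, v2, 164). refcount(pp2)=3>1 -> COPY to pp3. 4 ppages; refcounts: pp0:3 pp1:3 pp2:2 pp3:1
Op 4: fork(P2) -> P3. 4 ppages; refcounts: pp0:4 pp1:4 pp2:3 pp3:1
Op 5: write(P0, v0, 176). refcount(pp0)=4>1 -> COPY to pp4. 5 ppages; refcounts: pp0:3 pp1:4 pp2:3 pp3:1 pp4:1
Op 6: read(P0, v1) -> 11. No state change.
Op 7: write(P2, v2, 121). refcount(pp2)=3>1 -> COPY to pp5. 6 ppages; refcounts: pp0:3 pp1:4 pp2:2 pp3:1 pp4:1 pp5:1
Op 8: write(P2, v2, 106). refcount(pp5)=1 -> write in place. 6 ppages; refcounts: pp0:3 pp1:4 pp2:2 pp3:1 pp4:1 pp5:1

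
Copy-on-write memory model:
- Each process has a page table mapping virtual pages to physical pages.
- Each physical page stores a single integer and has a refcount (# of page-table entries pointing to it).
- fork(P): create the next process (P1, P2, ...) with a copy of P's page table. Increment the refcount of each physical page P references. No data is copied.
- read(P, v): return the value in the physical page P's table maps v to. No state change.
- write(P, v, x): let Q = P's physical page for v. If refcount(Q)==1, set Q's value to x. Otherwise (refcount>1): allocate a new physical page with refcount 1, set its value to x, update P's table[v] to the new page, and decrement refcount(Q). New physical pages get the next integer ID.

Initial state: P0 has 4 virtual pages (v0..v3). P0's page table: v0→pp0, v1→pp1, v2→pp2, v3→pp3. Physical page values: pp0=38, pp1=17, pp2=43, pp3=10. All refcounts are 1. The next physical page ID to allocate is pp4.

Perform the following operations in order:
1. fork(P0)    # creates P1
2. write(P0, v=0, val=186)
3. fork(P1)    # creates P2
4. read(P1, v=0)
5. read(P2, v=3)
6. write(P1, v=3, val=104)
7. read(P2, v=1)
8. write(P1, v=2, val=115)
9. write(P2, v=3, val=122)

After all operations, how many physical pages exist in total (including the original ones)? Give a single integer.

Answer: 8

Derivation:
Op 1: fork(P0) -> P1. 4 ppages; refcounts: pp0:2 pp1:2 pp2:2 pp3:2
Op 2: write(P0, v0, 186). refcount(pp0)=2>1 -> COPY to pp4. 5 ppages; refcounts: pp0:1 pp1:2 pp2:2 pp3:2 pp4:1
Op 3: fork(P1) -> P2. 5 ppages; refcounts: pp0:2 pp1:3 pp2:3 pp3:3 pp4:1
Op 4: read(P1, v0) -> 38. No state change.
Op 5: read(P2, v3) -> 10. No state change.
Op 6: write(P1, v3, 104). refcount(pp3)=3>1 -> COPY to pp5. 6 ppages; refcounts: pp0:2 pp1:3 pp2:3 pp3:2 pp4:1 pp5:1
Op 7: read(P2, v1) -> 17. No state change.
Op 8: write(P1, v2, 115). refcount(pp2)=3>1 -> COPY to pp6. 7 ppages; refcounts: pp0:2 pp1:3 pp2:2 pp3:2 pp4:1 pp5:1 pp6:1
Op 9: write(P2, v3, 122). refcount(pp3)=2>1 -> COPY to pp7. 8 ppages; refcounts: pp0:2 pp1:3 pp2:2 pp3:1 pp4:1 pp5:1 pp6:1 pp7:1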